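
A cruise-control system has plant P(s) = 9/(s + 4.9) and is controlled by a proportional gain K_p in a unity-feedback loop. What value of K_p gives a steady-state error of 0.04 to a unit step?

K_p = 13.1

Steady-state error for a unit step on this type-0 loop is 1/(1 + K_p·P(0)).
P(0) = 1.837. Require 1/(1 + K_p·1.837) = 0.04, so 1 + 1.837·K_p = 25.
K_p = (25 − 1)/1.837 = 13.1.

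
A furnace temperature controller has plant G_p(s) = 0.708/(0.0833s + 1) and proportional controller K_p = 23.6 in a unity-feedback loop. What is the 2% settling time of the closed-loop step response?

T_s ≈ 0.0188 s

Closed loop: T(s) = K_p·G_p/(1+K_p·G_p) = 16.71/(0.0833s + 1 + 16.71), with pole at s = −(1 + 16.71)/0.0833 = −212.6.
τ = 1/212.6 = 0.004704 s, so 2% settling time ≈ 4τ = 0.0188 s.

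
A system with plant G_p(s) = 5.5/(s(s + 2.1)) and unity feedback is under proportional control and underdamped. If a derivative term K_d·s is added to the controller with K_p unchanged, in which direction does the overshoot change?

With PD the characteristic equation becomes s² + (a + K·K_d)s + K·K_p = 0; the damping term grows, ζ rises, overshoot falls.

decrease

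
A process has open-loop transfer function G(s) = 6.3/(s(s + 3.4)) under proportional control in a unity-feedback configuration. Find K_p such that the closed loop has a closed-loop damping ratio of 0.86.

K_p = 0.62

Closed-loop characteristic equation: s² + 3.4s + K_p·6.3 = 0.
So ω_n = √(6.3K_p) and 2ζω_n = 3.4, giving ζ = 3.4/(2√(6.3K_p)).
Setting ζ = 0.86: √(6.3K_p) = 3.4/(2·0.86) = 1.977, so K_p = 3.908/6.3 = 0.62.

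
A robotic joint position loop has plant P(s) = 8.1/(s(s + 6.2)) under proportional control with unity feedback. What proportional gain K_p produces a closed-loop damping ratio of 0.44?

Closed-loop characteristic equation: s² + 6.2s + K_p·8.1 = 0.
So ω_n = √(8.1K_p) and 2ζω_n = 6.2, giving ζ = 6.2/(2√(8.1K_p)).
Setting ζ = 0.44: √(8.1K_p) = 6.2/(2·0.44) = 7.045, so K_p = 49.64/8.1 = 6.13.

K_p = 6.13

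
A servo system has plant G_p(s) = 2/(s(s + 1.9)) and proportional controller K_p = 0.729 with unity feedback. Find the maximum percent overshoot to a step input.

1.82%

The closed-loop denominator s² + 1.9s + 1.458 gives ω_n = √1.458 = 1.207 and ζ = 1.9/(2ω_n) = 0.7868.
%OS = 100·exp(−πζ/√(1−ζ²)) = 100·exp(−π·0.7868/√0.381) = 1.82%.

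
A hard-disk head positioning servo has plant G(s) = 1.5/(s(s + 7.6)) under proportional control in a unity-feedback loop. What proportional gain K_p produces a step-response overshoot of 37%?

From %OS = 100·exp(−πζ/√(1−ζ²)) = 37%, ζ = −ln(0.37)/√(π²+ln²(0.37)) = 0.3017.
Characteristic equation s² + 7.6s + 1.5K_p = 0 gives ζ = 7.6/(2√(1.5K_p)).
Setting ζ = 0.3017: √(1.5K_p) = 7.6/(2·0.3017) = 12.59, so K_p = 158.6/1.5 = 106.

K_p = 106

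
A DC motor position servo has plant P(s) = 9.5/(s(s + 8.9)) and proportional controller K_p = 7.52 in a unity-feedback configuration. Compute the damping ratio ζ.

ζ = 0.526

1 + K_p·P(s) = 0 gives s² + 8.9s + 71.44 = 0.
So ω_n² = 71.44 ⇒ ω_n = 8.452 rad/s, and ζ = 8.9/(2ω_n) = 0.526.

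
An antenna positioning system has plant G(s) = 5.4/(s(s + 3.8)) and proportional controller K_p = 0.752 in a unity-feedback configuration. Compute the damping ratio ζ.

The closed-loop denominator is s(s+3.8) + 0.752·5.4 = s² + 3.8s + 4.061.
Matching s² + 2ζω_n s + ω_n²: ω_n = √4.061 = 2.015 rad/s and 2ζω_n = 3.8, so ζ = 3.8/(2·2.015) = 0.943.

ζ = 0.943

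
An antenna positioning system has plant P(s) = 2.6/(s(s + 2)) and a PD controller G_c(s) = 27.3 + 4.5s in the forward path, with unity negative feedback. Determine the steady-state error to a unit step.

The open loop G_c(s)P(s) has a pole at the origin (type 1), so the static position error constant is infinite and e_ss = 1/(1+∞) = 0.

0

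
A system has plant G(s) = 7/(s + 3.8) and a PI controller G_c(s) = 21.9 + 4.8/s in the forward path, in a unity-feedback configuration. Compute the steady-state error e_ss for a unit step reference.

0

The open loop G_c(s)G(s) has a pole at the origin (type 1), so the static position error constant is infinite and e_ss = 1/(1+∞) = 0.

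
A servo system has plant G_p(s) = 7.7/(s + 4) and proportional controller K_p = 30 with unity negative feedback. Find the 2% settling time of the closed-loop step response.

Closed-loop transfer function: T(s) = K_p·G_p(s)/(1 + K_p·G_p(s)) = 231/(s + 4 + 231) = 231/(s + 235).
Time constant τ = 1/235 = 0.004255 s, so the 2% settling time is about 4τ = 0.017 s.

T_s ≈ 0.017 s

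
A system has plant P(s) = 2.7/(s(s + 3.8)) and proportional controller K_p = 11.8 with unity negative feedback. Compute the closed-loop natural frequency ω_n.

ω_n = 5.64 rad/s

With unity feedback the closed-loop characteristic equation is s² + 3.8s + 11.8·2.7 = s² + 3.8s + 31.86 = 0.
Matching s² + 2ζω_n s + ω_n²: ω_n = √31.86 = 5.644 rad/s and 2ζω_n = 3.8, so ζ = 3.8/(2·5.644) = 0.337.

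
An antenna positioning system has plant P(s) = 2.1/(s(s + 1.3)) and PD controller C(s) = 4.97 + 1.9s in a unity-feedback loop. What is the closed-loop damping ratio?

Forward path: (4.97 + 1.9s)·2.1/(s(s+1.3)). The closed-loop characteristic equation is s² + (1.3 + 2.1·1.9)s + 2.1·4.97 = 0.
That is s² + 5.29s + 10.44 = 0, so ω_n = 3.231 rad/s and ζ = 5.29/(2·3.231) = 0.8187.

ζ = 0.819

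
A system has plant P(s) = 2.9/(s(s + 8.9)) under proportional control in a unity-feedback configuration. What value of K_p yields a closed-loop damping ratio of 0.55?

Closed-loop characteristic equation: s² + 8.9s + K_p·2.9 = 0.
So ω_n = √(2.9K_p) and 2ζω_n = 8.9, giving ζ = 8.9/(2√(2.9K_p)).
Setting ζ = 0.55: √(2.9K_p) = 8.9/(2·0.55) = 8.091, so K_p = 65.46/2.9 = 22.6.

K_p = 22.6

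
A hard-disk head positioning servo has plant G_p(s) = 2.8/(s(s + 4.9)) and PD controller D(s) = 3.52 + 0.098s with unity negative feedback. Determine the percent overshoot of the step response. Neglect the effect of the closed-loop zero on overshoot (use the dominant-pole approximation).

Forward path: (3.52 + 0.098s)·2.8/(s(s+4.9)). The closed-loop characteristic equation is s² + (4.9 + 2.8·0.098)s + 2.8·3.52 = 0.
That is s² + 5.174s + 9.856 = 0, so ω_n = 3.139 rad/s and ζ = 5.174/(2·3.139) = 0.8241.
%OS = 100·exp(−πζ/√(1−ζ²)) = 1.04%.

1.04%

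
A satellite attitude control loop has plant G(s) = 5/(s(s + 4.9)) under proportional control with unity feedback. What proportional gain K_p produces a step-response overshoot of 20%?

From %OS = 100·exp(−πζ/√(1−ζ²)) = 20%, ζ = −ln(0.2)/√(π²+ln²(0.2)) = 0.4559.
Characteristic equation s² + 4.9s + 5K_p = 0 gives ζ = 4.9/(2√(5K_p)).
Setting ζ = 0.4559: √(5K_p) = 4.9/(2·0.4559) = 5.373, so K_p = 28.87/5 = 5.77.

K_p = 5.77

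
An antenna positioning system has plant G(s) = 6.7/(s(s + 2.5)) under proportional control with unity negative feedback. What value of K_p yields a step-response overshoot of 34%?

K_p = 2.21

From %OS = 100·exp(−πζ/√(1−ζ²)) = 34%, ζ = −ln(0.34)/√(π²+ln²(0.34)) = 0.3248.
Characteristic equation s² + 2.5s + 6.7K_p = 0 gives ζ = 2.5/(2√(6.7K_p)).
Setting ζ = 0.3248: √(6.7K_p) = 2.5/(2·0.3248) = 3.849, so K_p = 14.81/6.7 = 2.21.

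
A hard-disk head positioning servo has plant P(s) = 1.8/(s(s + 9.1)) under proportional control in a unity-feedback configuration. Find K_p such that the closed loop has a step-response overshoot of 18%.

From %OS = 100·exp(−πζ/√(1−ζ²)) = 18%, ζ = −ln(0.18)/√(π²+ln²(0.18)) = 0.4791.
Characteristic equation s² + 9.1s + 1.8K_p = 0 gives ζ = 9.1/(2√(1.8K_p)).
Setting ζ = 0.4791: √(1.8K_p) = 9.1/(2·0.4791) = 9.497, so K_p = 90.19/1.8 = 50.1.

K_p = 50.1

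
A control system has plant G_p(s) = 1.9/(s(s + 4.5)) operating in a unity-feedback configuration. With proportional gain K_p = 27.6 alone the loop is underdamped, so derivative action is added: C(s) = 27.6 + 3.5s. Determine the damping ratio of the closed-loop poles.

ζ = 0.77

Forward path: (27.6 + 3.5s)·1.9/(s(s+4.5)). The closed-loop characteristic equation is s² + (4.5 + 1.9·3.5)s + 1.9·27.6 = 0.
That is s² + 11.15s + 52.44 = 0, so ω_n = 7.242 rad/s and ζ = 11.15/(2·7.242) = 0.7699.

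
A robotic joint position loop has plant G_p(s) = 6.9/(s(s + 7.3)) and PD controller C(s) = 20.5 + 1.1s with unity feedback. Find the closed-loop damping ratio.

ζ = 0.626

Forward path: (20.5 + 1.1s)·6.9/(s(s+7.3)). The closed-loop characteristic equation is s² + (7.3 + 6.9·1.1)s + 6.9·20.5 = 0.
That is s² + 14.89s + 141.5 = 0, so ω_n = 11.89 rad/s and ζ = 14.89/(2·11.89) = 0.626.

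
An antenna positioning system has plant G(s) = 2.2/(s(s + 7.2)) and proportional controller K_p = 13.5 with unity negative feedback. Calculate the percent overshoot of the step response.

6.3%

Closed-loop characteristic equation: s² + 7.2s + 29.7 = 0, so ω_n = 5.45 rad/s and ζ = 7.2/(2·5.45) = 0.6606.
%OS = 100·exp(−πζ/√(1−ζ²)) = 100·exp(−π·0.6606/√0.5636) = 6.3%.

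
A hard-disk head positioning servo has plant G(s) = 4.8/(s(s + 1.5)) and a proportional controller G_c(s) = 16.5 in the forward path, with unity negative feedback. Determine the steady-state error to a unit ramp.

The loop has one pole at the origin (type 1). Velocity error constant K_v = lim_{s→0} s·G_c(s)G(s) = 16.5·4.8/1.5 = 52.8.
Steady-state error to a unit ramp: e_ss = 1/K_v = 0.0189.

0.0189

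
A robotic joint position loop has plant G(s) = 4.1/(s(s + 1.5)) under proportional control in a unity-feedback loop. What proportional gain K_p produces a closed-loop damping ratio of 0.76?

Closed-loop characteristic equation: s² + 1.5s + K_p·4.1 = 0.
So ω_n = √(4.1K_p) and 2ζω_n = 1.5, giving ζ = 1.5/(2√(4.1K_p)).
Setting ζ = 0.76: √(4.1K_p) = 1.5/(2·0.76) = 0.9868, so K_p = 0.9739/4.1 = 0.238.

K_p = 0.238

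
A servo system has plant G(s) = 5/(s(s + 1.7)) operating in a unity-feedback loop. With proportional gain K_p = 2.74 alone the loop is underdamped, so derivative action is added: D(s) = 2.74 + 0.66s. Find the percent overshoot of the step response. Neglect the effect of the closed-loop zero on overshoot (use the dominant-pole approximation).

Forward path: (2.74 + 0.66s)·5/(s(s+1.7)). The closed-loop characteristic equation is s² + (1.7 + 5·0.66)s + 5·2.74 = 0.
That is s² + 5s + 13.7 = 0, so ω_n = 3.701 rad/s and ζ = 5/(2·3.701) = 0.6754.
%OS = 100·exp(−πζ/√(1−ζ²)) = 5.63%.

5.63%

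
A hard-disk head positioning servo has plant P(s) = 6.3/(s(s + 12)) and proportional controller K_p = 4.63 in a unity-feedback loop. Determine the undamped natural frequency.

1 + K_p·P(s) = 0 gives s² + 12s + 29.17 = 0.
Matching s² + 2ζω_n s + ω_n²: ω_n = √29.17 = 5.401 rad/s and 2ζω_n = 12, so ζ = 12/(2·5.401) = 1.11.

ω_n = 5.4 rad/s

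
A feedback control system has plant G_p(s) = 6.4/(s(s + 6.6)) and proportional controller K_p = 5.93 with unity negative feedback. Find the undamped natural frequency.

ω_n = 6.16 rad/s

The closed-loop denominator is s(s+6.6) + 5.93·6.4 = s² + 6.6s + 37.95.
Matching s² + 2ζω_n s + ω_n²: ω_n = √37.95 = 6.161 rad/s and 2ζω_n = 6.6, so ζ = 6.6/(2·6.161) = 0.536.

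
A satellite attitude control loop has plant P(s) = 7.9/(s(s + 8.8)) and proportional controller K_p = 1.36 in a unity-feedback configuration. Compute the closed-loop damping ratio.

With unity feedback the closed-loop characteristic equation is s² + 8.8s + 1.36·7.9 = s² + 8.8s + 10.74 = 0.
Matching s² + 2ζω_n s + ω_n²: ω_n = √10.74 = 3.278 rad/s and 2ζω_n = 8.8, so ζ = 8.8/(2·3.278) = 1.34.

ζ = 1.34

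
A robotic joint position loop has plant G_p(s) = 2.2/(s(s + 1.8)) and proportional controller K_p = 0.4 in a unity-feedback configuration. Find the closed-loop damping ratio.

ζ = 0.959

The closed-loop denominator is s(s+1.8) + 0.4·2.2 = s² + 1.8s + 0.88.
Matching s² + 2ζω_n s + ω_n²: ω_n = √0.88 = 0.9381 rad/s and 2ζω_n = 1.8, so ζ = 1.8/(2·0.9381) = 0.959.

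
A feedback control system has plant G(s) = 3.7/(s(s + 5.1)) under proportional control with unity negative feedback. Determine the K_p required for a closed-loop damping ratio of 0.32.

Closed-loop characteristic equation: s² + 5.1s + K_p·3.7 = 0.
So ω_n = √(3.7K_p) and 2ζω_n = 5.1, giving ζ = 5.1/(2√(3.7K_p)).
Setting ζ = 0.32: √(3.7K_p) = 5.1/(2·0.32) = 7.969, so K_p = 63.5/3.7 = 17.2.

K_p = 17.2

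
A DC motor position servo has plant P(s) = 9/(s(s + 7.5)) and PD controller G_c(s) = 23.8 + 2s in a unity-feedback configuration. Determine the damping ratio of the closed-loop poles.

Forward path: (23.8 + 2s)·9/(s(s+7.5)). The closed-loop characteristic equation is s² + (7.5 + 9·2)s + 9·23.8 = 0.
That is s² + 25.5s + 214.2 = 0, so ω_n = 14.64 rad/s and ζ = 25.5/(2·14.64) = 0.8712.

ζ = 0.871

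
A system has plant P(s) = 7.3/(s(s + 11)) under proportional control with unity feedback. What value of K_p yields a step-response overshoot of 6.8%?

K_p = 9.8

From %OS = 100·exp(−πζ/√(1−ζ²)) = 6.8%, ζ = −ln(0.068)/√(π²+ln²(0.068)) = 0.6502.
Characteristic equation s² + 11s + 7.3K_p = 0 gives ζ = 11/(2√(7.3K_p)).
Setting ζ = 0.6502: √(7.3K_p) = 11/(2·0.6502) = 8.459, so K_p = 71.56/7.3 = 9.8.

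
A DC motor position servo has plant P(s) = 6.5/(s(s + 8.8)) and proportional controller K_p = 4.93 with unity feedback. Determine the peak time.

T_p = 0.882 s

The closed-loop denominator s² + 8.8s + 32.05 gives ω_n = √32.05 = 5.661 and ζ = 8.8/(2ω_n) = 0.7773.
Damped frequency ω_d = ω_n√(1−ζ²) = 3.562 rad/s, so peak time T_p = π/ω_d = 0.882 s.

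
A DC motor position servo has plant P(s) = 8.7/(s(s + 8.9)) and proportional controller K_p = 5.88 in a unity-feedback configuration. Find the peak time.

The closed-loop denominator s² + 8.9s + 51.16 gives ω_n = √51.16 = 7.152 and ζ = 8.9/(2ω_n) = 0.6222.
Damped frequency ω_d = ω_n√(1−ζ²) = 5.599 rad/s, so peak time T_p = π/ω_d = 0.561 s.

T_p = 0.561 s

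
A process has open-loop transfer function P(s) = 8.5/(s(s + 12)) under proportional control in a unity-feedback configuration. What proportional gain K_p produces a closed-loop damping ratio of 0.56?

K_p = 13.5

Closed-loop characteristic equation: s² + 12s + K_p·8.5 = 0.
So ω_n = √(8.5K_p) and 2ζω_n = 12, giving ζ = 12/(2√(8.5K_p)).
Setting ζ = 0.56: √(8.5K_p) = 12/(2·0.56) = 10.71, so K_p = 114.8/8.5 = 13.5.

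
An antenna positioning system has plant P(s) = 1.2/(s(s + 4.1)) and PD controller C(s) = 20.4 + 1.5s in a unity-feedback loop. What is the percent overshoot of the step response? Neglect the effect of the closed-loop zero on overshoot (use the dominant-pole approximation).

9.7%

Forward path: (20.4 + 1.5s)·1.2/(s(s+4.1)). The closed-loop characteristic equation is s² + (4.1 + 1.2·1.5)s + 1.2·20.4 = 0.
That is s² + 5.9s + 24.48 = 0, so ω_n = 4.948 rad/s and ζ = 5.9/(2·4.948) = 0.5962.
%OS = 100·exp(−πζ/√(1−ζ²)) = 9.7%.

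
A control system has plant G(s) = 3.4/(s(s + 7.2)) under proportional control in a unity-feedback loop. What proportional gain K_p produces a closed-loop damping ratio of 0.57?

K_p = 11.7

Closed-loop characteristic equation: s² + 7.2s + K_p·3.4 = 0.
So ω_n = √(3.4K_p) and 2ζω_n = 7.2, giving ζ = 7.2/(2√(3.4K_p)).
Setting ζ = 0.57: √(3.4K_p) = 7.2/(2·0.57) = 6.316, so K_p = 39.89/3.4 = 11.7.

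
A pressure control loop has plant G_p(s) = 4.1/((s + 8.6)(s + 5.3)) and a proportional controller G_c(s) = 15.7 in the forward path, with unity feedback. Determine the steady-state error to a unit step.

0.415

The loop is type 0. Static position error constant K_pos = G_c(0)·G_p(0) = 15.7·0.08995 = 1.412.
Steady-state error to a unit step: e_ss = 1/(1+K_pos) = 1/2.412 = 0.415.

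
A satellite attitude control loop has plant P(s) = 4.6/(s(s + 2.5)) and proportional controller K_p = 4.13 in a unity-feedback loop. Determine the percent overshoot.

The closed-loop denominator s² + 2.5s + 19 gives ω_n = √19 = 4.359 and ζ = 2.5/(2ω_n) = 0.2868.
%OS = 100·exp(−πζ/√(1−ζ²)) = 100·exp(−π·0.2868/√0.9178) = 39%.

39%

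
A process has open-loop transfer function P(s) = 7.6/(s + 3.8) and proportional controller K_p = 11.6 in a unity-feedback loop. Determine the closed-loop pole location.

s = -91.96

Closed-loop transfer function: T(s) = K_p·P(s)/(1 + K_p·P(s)) = 88.16/(s + 3.8 + 88.16) = 88.16/(s + 91.96).
The closed-loop pole is at s = −91.96.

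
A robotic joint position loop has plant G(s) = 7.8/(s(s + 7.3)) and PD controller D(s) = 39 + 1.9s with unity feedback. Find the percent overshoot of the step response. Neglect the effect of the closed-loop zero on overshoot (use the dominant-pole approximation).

Forward path: (39 + 1.9s)·7.8/(s(s+7.3)). The closed-loop characteristic equation is s² + (7.3 + 7.8·1.9)s + 7.8·39 = 0.
That is s² + 22.12s + 304.2 = 0, so ω_n = 17.44 rad/s and ζ = 22.12/(2·17.44) = 0.6341.
%OS = 100·exp(−πζ/√(1−ζ²)) = 7.6%.

7.6%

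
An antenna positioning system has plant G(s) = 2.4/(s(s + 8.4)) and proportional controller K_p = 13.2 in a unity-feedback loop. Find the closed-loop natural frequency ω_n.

ω_n = 5.63 rad/s

The closed-loop denominator is s(s+8.4) + 13.2·2.4 = s² + 8.4s + 31.68.
Matching s² + 2ζω_n s + ω_n²: ω_n = √31.68 = 5.628 rad/s and 2ζω_n = 8.4, so ζ = 8.4/(2·5.628) = 0.746.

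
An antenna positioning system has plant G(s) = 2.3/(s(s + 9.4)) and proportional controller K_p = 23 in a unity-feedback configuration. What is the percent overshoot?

From 1 + K_pG(s) = 0: s² + 9.4s + 52.9 = 0 ⇒ ω_n = 7.273, ζ = 0.6462.
%OS = 100·exp(−πζ/√(1−ζ²)) = 100·exp(−π·0.6462/√0.5824) = 6.99%.

6.99%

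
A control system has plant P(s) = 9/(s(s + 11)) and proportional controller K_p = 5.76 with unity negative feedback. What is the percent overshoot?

2.43%

From 1 + K_pP(s) = 0: s² + 11s + 51.84 = 0 ⇒ ω_n = 7.2, ζ = 0.7639.
%OS = 100·exp(−πζ/√(1−ζ²)) = 100·exp(−π·0.7639/√0.4165) = 2.43%.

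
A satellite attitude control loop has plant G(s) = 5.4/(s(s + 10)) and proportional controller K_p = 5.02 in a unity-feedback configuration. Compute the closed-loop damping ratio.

ζ = 0.96

1 + K_p·G(s) = 0 gives s² + 10s + 27.11 = 0.
Matching s² + 2ζω_n s + ω_n²: ω_n = √27.11 = 5.207 rad/s and 2ζω_n = 10, so ζ = 10/(2·5.207) = 0.96.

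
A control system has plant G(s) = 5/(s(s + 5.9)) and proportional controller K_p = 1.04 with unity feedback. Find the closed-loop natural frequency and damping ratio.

ω_n = 2.28 rad/s, ζ = 1.29

1 + K_p·G(s) = 0 gives s² + 5.9s + 5.2 = 0.
Matching s² + 2ζω_n s + ω_n²: ω_n = √5.2 = 2.28 rad/s and 2ζω_n = 5.9, so ζ = 5.9/(2·2.28) = 1.29.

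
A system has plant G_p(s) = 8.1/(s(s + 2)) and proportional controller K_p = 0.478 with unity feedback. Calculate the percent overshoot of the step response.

From 1 + K_pG_p(s) = 0: s² + 2s + 3.872 = 0 ⇒ ω_n = 1.968, ζ = 0.5082.
%OS = 100·exp(−πζ/√(1−ζ²)) = 100·exp(−π·0.5082/√0.7417) = 15.7%.

15.7%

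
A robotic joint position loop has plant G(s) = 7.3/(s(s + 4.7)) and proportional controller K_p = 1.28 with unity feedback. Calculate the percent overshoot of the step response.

2.29%

The closed-loop denominator s² + 4.7s + 9.344 gives ω_n = √9.344 = 3.057 and ζ = 4.7/(2ω_n) = 0.7688.
%OS = 100·exp(−πζ/√(1−ζ²)) = 100·exp(−π·0.7688/√0.409) = 2.29%.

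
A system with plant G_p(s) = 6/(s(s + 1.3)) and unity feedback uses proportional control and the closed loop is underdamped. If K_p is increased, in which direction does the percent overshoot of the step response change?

Characteristic equation s² + 1.3s + K_p·6 = 0: raising K_p raises ω_n while 2ζω_n = 1.3 is fixed, so ζ falls and overshoot grows.

increase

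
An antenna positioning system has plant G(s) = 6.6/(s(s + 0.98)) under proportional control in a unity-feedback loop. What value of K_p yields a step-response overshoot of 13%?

From %OS = 100·exp(−πζ/√(1−ζ²)) = 13%, ζ = −ln(0.13)/√(π²+ln²(0.13)) = 0.5446.
Characteristic equation s² + 0.98s + 6.6K_p = 0 gives ζ = 0.98/(2√(6.6K_p)).
Setting ζ = 0.5446: √(6.6K_p) = 0.98/(2·0.5446) = 0.8997, so K_p = 0.8094/6.6 = 0.123.

K_p = 0.123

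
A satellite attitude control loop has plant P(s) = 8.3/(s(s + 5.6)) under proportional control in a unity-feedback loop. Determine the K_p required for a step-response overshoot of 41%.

K_p = 12.7

From %OS = 100·exp(−πζ/√(1−ζ²)) = 41%, ζ = −ln(0.41)/√(π²+ln²(0.41)) = 0.273.
Characteristic equation s² + 5.6s + 8.3K_p = 0 gives ζ = 5.6/(2√(8.3K_p)).
Setting ζ = 0.273: √(8.3K_p) = 5.6/(2·0.273) = 10.26, so K_p = 105.2/8.3 = 12.7.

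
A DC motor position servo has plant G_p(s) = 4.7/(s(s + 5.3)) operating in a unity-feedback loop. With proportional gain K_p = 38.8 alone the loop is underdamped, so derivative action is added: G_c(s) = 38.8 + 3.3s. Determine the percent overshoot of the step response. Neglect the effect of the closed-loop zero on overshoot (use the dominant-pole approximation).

Forward path: (38.8 + 3.3s)·4.7/(s(s+5.3)). The closed-loop characteristic equation is s² + (5.3 + 4.7·3.3)s + 4.7·38.8 = 0.
That is s² + 20.81s + 182.4 = 0, so ω_n = 13.5 rad/s and ζ = 20.81/(2·13.5) = 0.7705.
%OS = 100·exp(−πζ/√(1−ζ²)) = 2.24%.

2.24%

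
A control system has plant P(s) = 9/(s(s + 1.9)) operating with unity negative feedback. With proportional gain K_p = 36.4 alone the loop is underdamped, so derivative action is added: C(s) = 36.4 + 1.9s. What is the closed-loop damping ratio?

Forward path: (36.4 + 1.9s)·9/(s(s+1.9)). The closed-loop characteristic equation is s² + (1.9 + 9·1.9)s + 9·36.4 = 0.
That is s² + 19s + 327.6 = 0, so ω_n = 18.1 rad/s and ζ = 19/(2·18.1) = 0.5249.

ζ = 0.525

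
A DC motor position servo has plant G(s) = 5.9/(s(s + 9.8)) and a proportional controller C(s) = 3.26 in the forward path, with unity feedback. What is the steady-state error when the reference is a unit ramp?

The loop has one pole at the origin (type 1). Velocity error constant K_v = lim_{s→0} s·C(s)G(s) = 3.26·5.9/9.8 = 1.963.
Steady-state error to a unit ramp: e_ss = 1/K_v = 0.51.

0.51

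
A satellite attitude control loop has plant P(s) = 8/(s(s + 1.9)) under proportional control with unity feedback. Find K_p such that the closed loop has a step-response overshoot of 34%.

From %OS = 100·exp(−πζ/√(1−ζ²)) = 34%, ζ = −ln(0.34)/√(π²+ln²(0.34)) = 0.3248.
Characteristic equation s² + 1.9s + 8K_p = 0 gives ζ = 1.9/(2√(8K_p)).
Setting ζ = 0.3248: √(8K_p) = 1.9/(2·0.3248) = 2.925, so K_p = 8.556/8 = 1.07.

K_p = 1.07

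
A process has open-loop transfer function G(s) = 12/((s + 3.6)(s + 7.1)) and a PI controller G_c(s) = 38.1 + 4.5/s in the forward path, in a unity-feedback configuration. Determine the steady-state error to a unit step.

0

The open loop G_c(s)G(s) has a pole at the origin (type 1), so the static position error constant is infinite and e_ss = 1/(1+∞) = 0.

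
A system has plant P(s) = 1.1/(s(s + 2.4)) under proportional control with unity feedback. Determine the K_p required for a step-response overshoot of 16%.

K_p = 5.16

From %OS = 100·exp(−πζ/√(1−ζ²)) = 16%, ζ = −ln(0.16)/√(π²+ln²(0.16)) = 0.5039.
Characteristic equation s² + 2.4s + 1.1K_p = 0 gives ζ = 2.4/(2√(1.1K_p)).
Setting ζ = 0.5039: √(1.1K_p) = 2.4/(2·0.5039) = 2.382, so K_p = 5.672/1.1 = 5.16.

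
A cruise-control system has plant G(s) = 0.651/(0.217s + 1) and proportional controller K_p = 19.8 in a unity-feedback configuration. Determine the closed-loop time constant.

Closed loop: T(s) = K_p·G/(1+K_p·G) = 12.89/(0.217s + 1 + 12.89), with pole at s = −(1 + 12.89)/0.217 = −64.01.
Closed-loop time constant τ = 1/64.01 = 0.0156 s.

τ = 0.0156 s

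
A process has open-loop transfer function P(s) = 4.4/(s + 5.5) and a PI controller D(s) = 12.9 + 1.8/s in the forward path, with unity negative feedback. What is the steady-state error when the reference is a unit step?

0

The open loop D(s)P(s) has a pole at the origin (type 1), so the static position error constant is infinite and e_ss = 1/(1+∞) = 0.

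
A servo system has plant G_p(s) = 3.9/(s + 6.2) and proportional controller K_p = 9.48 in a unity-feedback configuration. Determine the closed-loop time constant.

τ = 0.0232 s

Closed-loop transfer function: T(s) = K_p·G_p(s)/(1 + K_p·G_p(s)) = 36.97/(s + 6.2 + 36.97) = 36.97/(s + 43.17).
Time constant τ = 1/43.17 = 0.0232 s.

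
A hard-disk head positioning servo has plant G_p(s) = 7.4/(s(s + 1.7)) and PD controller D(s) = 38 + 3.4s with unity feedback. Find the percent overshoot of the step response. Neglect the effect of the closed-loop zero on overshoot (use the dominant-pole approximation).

Forward path: (38 + 3.4s)·7.4/(s(s+1.7)). The closed-loop characteristic equation is s² + (1.7 + 7.4·3.4)s + 7.4·38 = 0.
That is s² + 26.86s + 281.2 = 0, so ω_n = 16.77 rad/s and ζ = 26.86/(2·16.77) = 0.8009.
%OS = 100·exp(−πζ/√(1−ζ²)) = 1.5%.

1.5%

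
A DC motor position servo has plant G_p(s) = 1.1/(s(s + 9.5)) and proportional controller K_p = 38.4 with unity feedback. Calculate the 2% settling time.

T_s ≈ 0.842 s

From 1 + K_pG_p(s) = 0: s² + 9.5s + 42.24 = 0 ⇒ ω_n = 6.499, ζ = 0.7309.
2% settling time T_s ≈ 4/(ζω_n) = 4/4.75 = 0.842 s.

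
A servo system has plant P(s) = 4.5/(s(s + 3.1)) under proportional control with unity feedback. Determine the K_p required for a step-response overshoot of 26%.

From %OS = 100·exp(−πζ/√(1−ζ²)) = 26%, ζ = −ln(0.26)/√(π²+ln²(0.26)) = 0.3941.
Characteristic equation s² + 3.1s + 4.5K_p = 0 gives ζ = 3.1/(2√(4.5K_p)).
Setting ζ = 0.3941: √(4.5K_p) = 3.1/(2·0.3941) = 3.933, so K_p = 15.47/4.5 = 3.44.

K_p = 3.44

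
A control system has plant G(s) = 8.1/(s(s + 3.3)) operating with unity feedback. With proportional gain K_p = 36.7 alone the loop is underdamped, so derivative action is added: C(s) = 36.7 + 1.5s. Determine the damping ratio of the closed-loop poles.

Forward path: (36.7 + 1.5s)·8.1/(s(s+3.3)). The closed-loop characteristic equation is s² + (3.3 + 8.1·1.5)s + 8.1·36.7 = 0.
That is s² + 15.45s + 297.3 = 0, so ω_n = 17.24 rad/s and ζ = 15.45/(2·17.24) = 0.448.

ζ = 0.448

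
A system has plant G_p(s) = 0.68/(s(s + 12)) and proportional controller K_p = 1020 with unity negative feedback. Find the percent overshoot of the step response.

The closed-loop denominator s² + 12s + 693.6 gives ω_n = √693.6 = 26.34 and ζ = 12/(2ω_n) = 0.2278.
%OS = 100·exp(−πζ/√(1−ζ²)) = 100·exp(−π·0.2278/√0.9481) = 47.9%.

47.9%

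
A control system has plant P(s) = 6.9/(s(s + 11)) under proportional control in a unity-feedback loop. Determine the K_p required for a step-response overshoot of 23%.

From %OS = 100·exp(−πζ/√(1−ζ²)) = 23%, ζ = −ln(0.23)/√(π²+ln²(0.23)) = 0.4237.
Characteristic equation s² + 11s + 6.9K_p = 0 gives ζ = 11/(2√(6.9K_p)).
Setting ζ = 0.4237: √(6.9K_p) = 11/(2·0.4237) = 12.98, so K_p = 168.5/6.9 = 24.4.

K_p = 24.4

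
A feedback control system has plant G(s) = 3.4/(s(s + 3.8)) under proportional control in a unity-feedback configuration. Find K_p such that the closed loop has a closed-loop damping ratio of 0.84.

Closed-loop characteristic equation: s² + 3.8s + K_p·3.4 = 0.
So ω_n = √(3.4K_p) and 2ζω_n = 3.8, giving ζ = 3.8/(2√(3.4K_p)).
Setting ζ = 0.84: √(3.4K_p) = 3.8/(2·0.84) = 2.262, so K_p = 5.116/3.4 = 1.5.

K_p = 1.5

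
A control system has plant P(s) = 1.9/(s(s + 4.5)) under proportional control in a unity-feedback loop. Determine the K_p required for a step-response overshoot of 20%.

K_p = 12.8

From %OS = 100·exp(−πζ/√(1−ζ²)) = 20%, ζ = −ln(0.2)/√(π²+ln²(0.2)) = 0.4559.
Characteristic equation s² + 4.5s + 1.9K_p = 0 gives ζ = 4.5/(2√(1.9K_p)).
Setting ζ = 0.4559: √(1.9K_p) = 4.5/(2·0.4559) = 4.935, so K_p = 24.35/1.9 = 12.8.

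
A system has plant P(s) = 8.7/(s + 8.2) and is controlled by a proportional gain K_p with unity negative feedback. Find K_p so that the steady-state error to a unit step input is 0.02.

K_p = 46.2

For a type-0 loop with proportional control, e_ss = 1/(1 + K_p·P(0)).
P(0) = 1.061. Require 1/(1 + K_p·1.061) = 0.02, so 1 + 1.061·K_p = 50.
K_p = (50 − 1)/1.061 = 46.2.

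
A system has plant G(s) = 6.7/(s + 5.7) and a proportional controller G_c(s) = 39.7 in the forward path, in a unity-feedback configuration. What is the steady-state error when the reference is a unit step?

0.021

The loop is type 0. Static position error constant K_pos = G_c(0)·G(0) = 39.7·1.175 = 46.66.
Steady-state error to a unit step: e_ss = 1/(1+K_pos) = 1/47.66 = 0.021.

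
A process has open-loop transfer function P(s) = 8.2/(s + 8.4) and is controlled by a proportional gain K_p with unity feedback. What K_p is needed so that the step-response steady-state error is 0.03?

K_p = 33.1

Steady-state error for a unit step on this type-0 loop is 1/(1 + K_p·P(0)).
P(0) = 0.9762. Require 1/(1 + K_p·0.9762) = 0.03, so 1 + 0.9762·K_p = 33.33.
K_p = (33.33 − 1)/0.9762 = 33.1.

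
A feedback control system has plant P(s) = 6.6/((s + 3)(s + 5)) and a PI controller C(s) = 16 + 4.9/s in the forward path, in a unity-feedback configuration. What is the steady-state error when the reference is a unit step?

The open loop C(s)P(s) has a pole at the origin (type 1), so the static position error constant is infinite and e_ss = 1/(1+∞) = 0.

0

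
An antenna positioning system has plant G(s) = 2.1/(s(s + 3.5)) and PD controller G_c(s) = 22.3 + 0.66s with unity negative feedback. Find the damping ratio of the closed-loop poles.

Forward path: (22.3 + 0.66s)·2.1/(s(s+3.5)). The closed-loop characteristic equation is s² + (3.5 + 2.1·0.66)s + 2.1·22.3 = 0.
That is s² + 4.886s + 46.83 = 0, so ω_n = 6.843 rad/s and ζ = 4.886/(2·6.843) = 0.357.

ζ = 0.357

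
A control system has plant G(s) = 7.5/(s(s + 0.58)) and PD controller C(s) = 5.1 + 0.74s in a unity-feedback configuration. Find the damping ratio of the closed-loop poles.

ζ = 0.496

Forward path: (5.1 + 0.74s)·7.5/(s(s+0.58)). The closed-loop characteristic equation is s² + (0.58 + 7.5·0.74)s + 7.5·5.1 = 0.
That is s² + 6.13s + 38.25 = 0, so ω_n = 6.185 rad/s and ζ = 6.13/(2·6.185) = 0.4956.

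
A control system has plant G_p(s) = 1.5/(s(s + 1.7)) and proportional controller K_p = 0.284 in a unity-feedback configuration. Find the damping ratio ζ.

ζ = 1.3

The closed-loop denominator is s(s+1.7) + 0.284·1.5 = s² + 1.7s + 0.426.
So ω_n² = 0.426 ⇒ ω_n = 0.6527 rad/s, and ζ = 1.7/(2ω_n) = 1.3.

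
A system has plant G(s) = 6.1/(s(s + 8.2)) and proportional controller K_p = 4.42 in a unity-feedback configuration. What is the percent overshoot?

The closed-loop denominator s² + 8.2s + 26.96 gives ω_n = √26.96 = 5.192 and ζ = 8.2/(2ω_n) = 0.7896.
%OS = 100·exp(−πζ/√(1−ζ²)) = 100·exp(−π·0.7896/√0.3765) = 1.76%.

1.76%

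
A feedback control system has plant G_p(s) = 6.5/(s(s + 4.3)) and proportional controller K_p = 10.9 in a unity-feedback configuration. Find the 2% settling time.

The closed-loop denominator s² + 4.3s + 70.85 gives ω_n = √70.85 = 8.417 and ζ = 4.3/(2ω_n) = 0.2554.
2% settling time T_s ≈ 4/(ζω_n) = 4/2.15 = 1.86 s.

T_s ≈ 1.86 s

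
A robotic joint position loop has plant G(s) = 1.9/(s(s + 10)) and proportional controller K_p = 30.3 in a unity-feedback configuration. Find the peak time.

T_p = 0.55 s

The closed-loop denominator s² + 10s + 57.57 gives ω_n = √57.57 = 7.587 and ζ = 10/(2ω_n) = 0.659.
Damped frequency ω_d = ω_n√(1−ζ²) = 5.707 rad/s, so peak time T_p = π/ω_d = 0.55 s.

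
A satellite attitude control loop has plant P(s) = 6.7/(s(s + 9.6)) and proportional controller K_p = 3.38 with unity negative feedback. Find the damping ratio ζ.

ζ = 1.01

The closed-loop denominator is s(s+9.6) + 3.38·6.7 = s² + 9.6s + 22.65.
So ω_n² = 22.65 ⇒ ω_n = 4.759 rad/s, and ζ = 9.6/(2ω_n) = 1.01.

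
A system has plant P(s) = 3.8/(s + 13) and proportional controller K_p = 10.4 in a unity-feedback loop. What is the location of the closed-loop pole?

s = -52.52

Closed-loop transfer function: T(s) = K_p·P(s)/(1 + K_p·P(s)) = 39.52/(s + 13 + 39.52) = 39.52/(s + 52.52).
The closed-loop pole is at s = −52.52.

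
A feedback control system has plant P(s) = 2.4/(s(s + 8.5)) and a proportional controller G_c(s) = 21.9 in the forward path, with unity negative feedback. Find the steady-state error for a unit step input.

0

The open loop G_c(s)P(s) has a pole at the origin (type 1), so the static position error constant is infinite and e_ss = 1/(1+∞) = 0.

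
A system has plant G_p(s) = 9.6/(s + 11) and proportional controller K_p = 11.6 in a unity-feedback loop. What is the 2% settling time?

T_s ≈ 0.0327 s

Closed-loop transfer function: T(s) = K_p·G_p(s)/(1 + K_p·G_p(s)) = 111.4/(s + 11 + 111.4) = 111.4/(s + 122.4).
Time constant τ = 1/122.4 = 0.008173 s, so the 2% settling time is about 4τ = 0.0327 s.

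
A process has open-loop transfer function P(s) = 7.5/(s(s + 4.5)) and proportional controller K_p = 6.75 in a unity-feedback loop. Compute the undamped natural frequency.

The closed-loop denominator is s(s+4.5) + 6.75·7.5 = s² + 4.5s + 50.62.
So ω_n² = 50.62 ⇒ ω_n = 7.115 rad/s, and ζ = 4.5/(2ω_n) = 0.316.

ω_n = 7.12 rad/s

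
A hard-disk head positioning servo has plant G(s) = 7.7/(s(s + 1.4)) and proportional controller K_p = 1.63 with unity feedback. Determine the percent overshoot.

From 1 + K_pG(s) = 0: s² + 1.4s + 12.55 = 0 ⇒ ω_n = 3.543, ζ = 0.1976.
%OS = 100·exp(−πζ/√(1−ζ²)) = 100·exp(−π·0.1976/√0.961) = 53.1%.

53.1%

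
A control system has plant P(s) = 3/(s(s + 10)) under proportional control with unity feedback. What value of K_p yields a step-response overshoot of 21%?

From %OS = 100·exp(−πζ/√(1−ζ²)) = 21%, ζ = −ln(0.21)/√(π²+ln²(0.21)) = 0.4449.
Characteristic equation s² + 10s + 3K_p = 0 gives ζ = 10/(2√(3K_p)).
Setting ζ = 0.4449: √(3K_p) = 10/(2·0.4449) = 11.24, so K_p = 126.3/3 = 42.1.

K_p = 42.1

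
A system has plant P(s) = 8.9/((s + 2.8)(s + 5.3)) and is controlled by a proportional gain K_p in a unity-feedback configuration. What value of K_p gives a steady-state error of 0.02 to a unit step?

K_p = 81.7

The loop is type 0, so e_ss(step) = 1/(1 + K_pos) with K_pos = K_p·P(0).
P(0) = 0.5997. Require 1/(1 + K_p·0.5997) = 0.02, so 1 + 0.5997·K_p = 50.
K_p = (50 − 1)/0.5997 = 81.7.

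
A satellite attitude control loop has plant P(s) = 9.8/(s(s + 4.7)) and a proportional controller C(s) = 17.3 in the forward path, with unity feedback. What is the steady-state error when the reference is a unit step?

0

The open loop C(s)P(s) has a pole at the origin (type 1), so the static position error constant is infinite and e_ss = 1/(1+∞) = 0.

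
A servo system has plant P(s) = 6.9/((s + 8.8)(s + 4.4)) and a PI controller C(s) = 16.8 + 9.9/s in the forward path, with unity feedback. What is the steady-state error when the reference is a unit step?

The open loop C(s)P(s) has a pole at the origin (type 1), so the static position error constant is infinite and e_ss = 1/(1+∞) = 0.

0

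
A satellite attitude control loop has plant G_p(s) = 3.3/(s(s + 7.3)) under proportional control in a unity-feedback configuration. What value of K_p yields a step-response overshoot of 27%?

K_p = 27.3

From %OS = 100·exp(−πζ/√(1−ζ²)) = 27%, ζ = −ln(0.27)/√(π²+ln²(0.27)) = 0.3847.
Characteristic equation s² + 7.3s + 3.3K_p = 0 gives ζ = 7.3/(2√(3.3K_p)).
Setting ζ = 0.3847: √(3.3K_p) = 7.3/(2·0.3847) = 9.488, so K_p = 90.02/3.3 = 27.3.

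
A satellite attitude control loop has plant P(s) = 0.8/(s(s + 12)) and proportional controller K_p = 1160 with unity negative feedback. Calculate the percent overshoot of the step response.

53.2%

Closed-loop characteristic equation: s² + 12s + 928 = 0, so ω_n = 30.46 rad/s and ζ = 12/(2·30.46) = 0.197.
%OS = 100·exp(−πζ/√(1−ζ²)) = 100·exp(−π·0.197/√0.9612) = 53.2%.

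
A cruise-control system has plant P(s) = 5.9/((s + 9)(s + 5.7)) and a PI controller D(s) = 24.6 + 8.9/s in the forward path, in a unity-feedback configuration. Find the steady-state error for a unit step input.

0

The open loop D(s)P(s) has a pole at the origin (type 1), so the static position error constant is infinite and e_ss = 1/(1+∞) = 0.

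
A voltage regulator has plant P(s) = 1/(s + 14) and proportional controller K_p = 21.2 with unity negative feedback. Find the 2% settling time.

Closed-loop transfer function: T(s) = K_p·P(s)/(1 + K_p·P(s)) = 21.2/(s + 14 + 21.2) = 21.2/(s + 35.2).
Time constant τ = 1/35.2 = 0.02841 s, so the 2% settling time is about 4τ = 0.114 s.

T_s ≈ 0.114 s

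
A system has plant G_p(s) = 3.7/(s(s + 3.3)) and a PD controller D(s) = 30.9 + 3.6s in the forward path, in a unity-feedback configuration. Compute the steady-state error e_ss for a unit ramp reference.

0.0289

The loop has one pole at the origin (type 1). Velocity error constant K_v = lim_{s→0} s·D(s)G_p(s) = 30.9·3.7/3.3 = 34.65.
Steady-state error to a unit ramp: e_ss = 1/K_v = 0.0289.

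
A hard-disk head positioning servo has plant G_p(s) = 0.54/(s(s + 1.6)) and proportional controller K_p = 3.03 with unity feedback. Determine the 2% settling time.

The closed-loop denominator s² + 1.6s + 1.636 gives ω_n = √1.636 = 1.279 and ζ = 1.6/(2ω_n) = 0.6254.
2% settling time T_s ≈ 4/(ζω_n) = 4/0.8 = 5 s.

T_s ≈ 5 s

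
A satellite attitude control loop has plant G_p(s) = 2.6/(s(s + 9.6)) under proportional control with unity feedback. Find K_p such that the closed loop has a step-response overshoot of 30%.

From %OS = 100·exp(−πζ/√(1−ζ²)) = 30%, ζ = −ln(0.3)/√(π²+ln²(0.3)) = 0.3579.
Characteristic equation s² + 9.6s + 2.6K_p = 0 gives ζ = 9.6/(2√(2.6K_p)).
Setting ζ = 0.3579: √(2.6K_p) = 9.6/(2·0.3579) = 13.41, so K_p = 179.9/2.6 = 69.2.

K_p = 69.2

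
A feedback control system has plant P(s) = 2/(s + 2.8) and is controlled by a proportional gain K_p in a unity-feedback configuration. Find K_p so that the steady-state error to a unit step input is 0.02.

K_p = 68.6

For a type-0 loop with proportional control, e_ss = 1/(1 + K_p·P(0)).
P(0) = 0.7143. Require 1/(1 + K_p·0.7143) = 0.02, so 1 + 0.7143·K_p = 50.
K_p = (50 − 1)/0.7143 = 68.6.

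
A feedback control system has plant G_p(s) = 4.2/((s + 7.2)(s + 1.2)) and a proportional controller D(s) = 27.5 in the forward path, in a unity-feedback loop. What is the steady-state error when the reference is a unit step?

0.0696

The loop is type 0. Static position error constant K_pos = D(0)·G_p(0) = 27.5·0.4861 = 13.37.
Steady-state error to a unit step: e_ss = 1/(1+K_pos) = 1/14.37 = 0.0696.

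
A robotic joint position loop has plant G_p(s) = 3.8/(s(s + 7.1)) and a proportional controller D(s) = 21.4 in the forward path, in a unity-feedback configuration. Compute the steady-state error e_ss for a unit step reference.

0

The open loop D(s)G_p(s) has a pole at the origin (type 1), so the static position error constant is infinite and e_ss = 1/(1+∞) = 0.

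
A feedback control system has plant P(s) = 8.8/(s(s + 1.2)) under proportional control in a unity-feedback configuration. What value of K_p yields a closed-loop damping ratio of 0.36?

Closed-loop characteristic equation: s² + 1.2s + K_p·8.8 = 0.
So ω_n = √(8.8K_p) and 2ζω_n = 1.2, giving ζ = 1.2/(2√(8.8K_p)).
Setting ζ = 0.36: √(8.8K_p) = 1.2/(2·0.36) = 1.667, so K_p = 2.778/8.8 = 0.316.

K_p = 0.316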